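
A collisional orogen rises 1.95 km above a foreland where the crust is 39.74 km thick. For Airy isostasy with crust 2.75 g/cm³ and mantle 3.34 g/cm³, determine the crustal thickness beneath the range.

Root depth r = h ρ_c / (ρ_m − ρ_c) = 1.95 km × 2.75 / 0.59 = 9.089 km.
Total thickness = T + h + r = 39.74 km + 1.95 km + 9.089 km = 50.8 km.

50.8 km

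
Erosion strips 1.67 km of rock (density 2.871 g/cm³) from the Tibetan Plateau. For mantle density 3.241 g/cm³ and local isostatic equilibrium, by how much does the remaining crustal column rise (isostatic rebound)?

Unloading: uplift u = e ρ_c/ρ_m = 1.67 km × 2.871/3.241 = 1.48 km.

1.48 km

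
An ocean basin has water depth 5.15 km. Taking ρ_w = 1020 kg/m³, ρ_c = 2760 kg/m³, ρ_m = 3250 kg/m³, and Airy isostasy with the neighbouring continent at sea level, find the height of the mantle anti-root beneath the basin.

18.3 km

Equating mass per unit area of the two columns: replacing crust with seawater at the top is compensated by replacing crust with mantle at the base: d (ρ_c − ρ_w) = a (ρ_m − ρ_c).
a = d (ρ_c − ρ_w)/(ρ_m − ρ_c) = 5.15 km × 1740/490 = 18.3 km.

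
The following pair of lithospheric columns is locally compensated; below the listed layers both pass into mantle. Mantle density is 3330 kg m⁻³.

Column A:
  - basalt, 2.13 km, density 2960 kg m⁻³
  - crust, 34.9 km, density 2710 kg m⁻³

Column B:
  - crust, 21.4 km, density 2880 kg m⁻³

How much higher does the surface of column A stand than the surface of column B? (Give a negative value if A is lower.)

3.84 km

For any compensation level in the mantle, the mantle terms cancel and isostasy reduces to e = (Σt_A − Σt_B) − (Σ(ρt)_A − Σ(ρt)_B) / ρ_m.
Σt_A = 37.03 km; Σt_B = 21.4 km; Σ(ρt)_A = 100883.8; Σ(ρt)_B = 61632 (in km·kg m⁻³).
e = (37.03 − 21.4) − (100883.8 − 61632) / 3330 = 3.84 km.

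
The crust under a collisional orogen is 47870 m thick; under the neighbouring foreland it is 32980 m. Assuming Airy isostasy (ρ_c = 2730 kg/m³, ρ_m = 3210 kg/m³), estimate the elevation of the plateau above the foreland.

Excess crust Δ = 47870 m − 32980 m = 14890 m, split between elevation h and root r with h + r = Δ.
Airy balance ρ_c h = (ρ_m − ρ_c) r gives r = h ρ_c/(ρ_m − ρ_c), so h (1 + ρ_c/(ρ_m − ρ_c)) = Δ, i.e. h = Δ (ρ_m − ρ_c)/ρ_m.
h = 14890 m × 480/3210 = 2230 m.

2230 m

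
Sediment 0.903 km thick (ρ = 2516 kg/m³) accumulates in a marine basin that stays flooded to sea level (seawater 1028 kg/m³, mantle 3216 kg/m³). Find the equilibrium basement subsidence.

0.614 km

Submarine loading: the sediment displaces seawater, and the subsidence is in turn flooded, so s (ρ_m − ρ_w) = t (ρ_sed − ρ_w).
s = 0.903 km × (2516 − 1028) / (3216 − 1028) = 0.614 km.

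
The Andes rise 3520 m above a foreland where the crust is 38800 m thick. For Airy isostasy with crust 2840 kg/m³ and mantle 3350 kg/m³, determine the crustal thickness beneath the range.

61900 m

Root depth r = h ρ_c / (ρ_m − ρ_c) = 3520 m × 2840 / 510 = 19600 m.
Total thickness = T + h + r = 38800 m + 3520 m + 19600 m = 61900 m.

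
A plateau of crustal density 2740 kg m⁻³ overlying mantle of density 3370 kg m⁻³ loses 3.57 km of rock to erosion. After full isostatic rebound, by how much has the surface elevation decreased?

Rebound u = e ρ_c/ρ_m = 3.57 km × 2740/3370 = 2.903 km.
Net surface drop = e − u = 3.57 km − 2.903 km = e (ρ_m − ρ_c)/ρ_m = 0.667 km.

0.667 km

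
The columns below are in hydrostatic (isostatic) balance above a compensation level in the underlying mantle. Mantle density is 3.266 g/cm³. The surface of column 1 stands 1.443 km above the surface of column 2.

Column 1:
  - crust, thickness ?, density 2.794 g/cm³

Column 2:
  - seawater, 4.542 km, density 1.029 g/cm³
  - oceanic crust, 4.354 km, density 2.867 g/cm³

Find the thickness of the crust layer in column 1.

Take the compensation level at the base of the deeper column (depth z_c below the surface of column 1) and equate Σ ρ_i t_i down to z_c; mantle fills any gap and the z_c terms cancel.
Column 1: x×2.794 + (z_c − 0 − x)×3.266
Column 2: 1.443×0 + 4.542×1.029 + 4.354×2.867 + (z_c − 1.443 − 8.896)×3.266
The z_c×3.266 term appears on both sides and cancels. Collect the known terms of each column as K = Σ(ρt)_known − 3.266 × (depth of known layers): K_1 = 0 − 3.266×0 = 0; K_2 = 17.156636 − 3.266×(1.443 + 8.896) = −16.610538.
Balance: K_1 − x×(3.266 − 2.794) = K_2, so x = (K_1 − K_2)/(3.266 − 2.794) = 16.6105/0.472 = 35.2 km.

35.2 km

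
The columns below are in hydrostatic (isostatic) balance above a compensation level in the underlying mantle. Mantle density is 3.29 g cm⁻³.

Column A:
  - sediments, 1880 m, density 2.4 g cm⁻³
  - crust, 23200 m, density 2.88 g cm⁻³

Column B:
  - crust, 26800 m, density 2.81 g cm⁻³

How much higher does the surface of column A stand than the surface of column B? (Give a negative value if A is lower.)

−510 m

For any compensation level in the mantle, the mantle terms cancel and isostasy reduces to e = (Σt_A − Σt_B) − (Σ(ρt)_A − Σ(ρt)_B) / ρ_m.
Σt_A = 25080 m; Σt_B = 26800 m; Σ(ρt)_A = 71328; Σ(ρt)_B = 75308 (in m·g cm⁻³).
e = (25080 − 26800) − (71328 − 75308) / 3.29 = −510 m.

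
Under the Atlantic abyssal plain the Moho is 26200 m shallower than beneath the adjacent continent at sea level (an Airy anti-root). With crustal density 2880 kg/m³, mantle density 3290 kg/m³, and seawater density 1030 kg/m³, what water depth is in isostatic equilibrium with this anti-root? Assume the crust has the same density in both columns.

5810 m

Replacing a thickness d of crust by seawater at the top must be balanced by replacing crust with mantle at the base: d (ρ_c − ρ_w) = a (ρ_m − ρ_c).
d = a (ρ_m − ρ_c)/(ρ_c − ρ_w) = 26200 m × 410/1850 = 5810 m.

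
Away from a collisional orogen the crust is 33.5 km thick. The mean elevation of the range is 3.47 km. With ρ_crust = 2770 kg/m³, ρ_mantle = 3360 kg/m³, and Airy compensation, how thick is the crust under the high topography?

Root depth r = h ρ_c / (ρ_m − ρ_c) = 3.47 km × 2770 / 590 = 16.29 km.
Total thickness = T + h + r = 33.5 km + 3.47 km + 16.29 km = 53.3 km.

53.3 km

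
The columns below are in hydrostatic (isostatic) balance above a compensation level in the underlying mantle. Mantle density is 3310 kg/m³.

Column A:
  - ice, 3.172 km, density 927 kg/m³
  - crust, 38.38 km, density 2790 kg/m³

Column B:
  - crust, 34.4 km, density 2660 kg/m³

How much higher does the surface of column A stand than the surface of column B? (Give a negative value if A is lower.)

1.56 km

For any compensation level in the mantle, the mantle terms cancel and isostasy reduces to e = (Σt_A − Σt_B) − (Σ(ρt)_A − Σ(ρt)_B) / ρ_m.
Σt_A = 41.552 km; Σt_B = 34.4 km; Σ(ρt)_A = 110020.644; Σ(ρt)_B = 91504 (in km·kg/m³).
e = (41.552 − 34.4) − (110020.644 − 91504) / 3310 = 1.56 km.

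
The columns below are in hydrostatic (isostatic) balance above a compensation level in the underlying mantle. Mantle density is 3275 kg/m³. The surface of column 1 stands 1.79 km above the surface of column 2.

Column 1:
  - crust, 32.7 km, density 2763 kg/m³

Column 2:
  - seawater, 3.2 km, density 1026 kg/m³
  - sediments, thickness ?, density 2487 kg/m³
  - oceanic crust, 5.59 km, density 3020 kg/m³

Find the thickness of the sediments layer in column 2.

2.87 km

Take the compensation level at the base of the deeper column (depth z_c below the surface of column 1) and equate Σ ρ_i t_i down to z_c; mantle fills any gap and the z_c terms cancel.
Column 1: 32.7×2763 + (z_c − 32.7)×3275
Column 2: 1.79×0 + 3.2×1026 + x×2487 + 5.59×3020 + (z_c − 1.79 − 8.79 − x)×3275
The z_c×3275 term appears on both sides and cancels. Collect the known terms of each column as K = Σ(ρt)_known − 3275 × (depth of known layers): K_1 = 90350.1 − 3275×32.7 = −16742.4; K_2 = 20165 − 3275×(1.79 + 8.79) = −14484.5.
Balance: K_1 = K_2 − x×(3275 − 2487), so x = (K_2 − K_1)/(3275 − 2487) = 2257.9/788 = 2.87 km.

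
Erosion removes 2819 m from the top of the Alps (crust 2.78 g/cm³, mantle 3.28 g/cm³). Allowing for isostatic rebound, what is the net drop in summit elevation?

Rebound u = e ρ_c/ρ_m = 2819 m × 2.78/3.28 = 2389 m.
Net surface drop = e − u = 2819 m − 2389 m = e (ρ_m − ρ_c)/ρ_m = 430 m.

430 m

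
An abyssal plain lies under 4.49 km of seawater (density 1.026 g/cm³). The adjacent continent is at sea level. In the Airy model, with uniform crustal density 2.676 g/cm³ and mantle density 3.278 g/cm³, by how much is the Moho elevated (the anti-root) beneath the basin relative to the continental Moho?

12.3 km

Balancing pressure at the compensation depth: replacing crust with seawater at the top is compensated by replacing crust with mantle at the base: d (ρ_c − ρ_w) = a (ρ_m − ρ_c).
a = d (ρ_c − ρ_w)/(ρ_m − ρ_c) = 4.49 km × 1.65/0.602 = 12.3 km.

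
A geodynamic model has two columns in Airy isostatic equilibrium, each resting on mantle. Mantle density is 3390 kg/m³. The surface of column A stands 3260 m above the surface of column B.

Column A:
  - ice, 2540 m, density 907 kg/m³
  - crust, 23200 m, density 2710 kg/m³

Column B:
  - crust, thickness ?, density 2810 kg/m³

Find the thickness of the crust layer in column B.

Take the compensation level at the base of the deeper column (depth z_c below the surface of column A) and equate Σ ρ_i t_i down to z_c; mantle fills any gap and the z_c terms cancel.
Column A: 2540×907 + 23200×2710 + (z_c − 25740)×3390
Column B: 3260×0 + x×2810 + (z_c − 3260 − 0 − x)×3390
The z_c×3390 term appears on both sides and cancels. Collect the known terms of each column as K = Σ(ρt)_known − 3390 × (depth of known layers): K_A = 65175780 − 3390×25740 = −22082820; K_B = 0 − 3390×(3260 + 0) = −11051400.
Balance: K_A = K_B − x×(3390 − 2810), so x = (K_B − K_A)/(3390 − 2810) = 11031400/580 = 19000 m.

19000 m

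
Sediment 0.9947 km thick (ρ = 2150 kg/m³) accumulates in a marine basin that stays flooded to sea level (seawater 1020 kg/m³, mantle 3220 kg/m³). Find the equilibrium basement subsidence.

Submarine loading: the sediment displaces seawater, and the subsidence is in turn flooded, so s (ρ_m − ρ_w) = t (ρ_sed − ρ_w).
s = 0.9947 km × (2150 − 1020) / (3220 − 1020) = 0.511 km.

0.511 km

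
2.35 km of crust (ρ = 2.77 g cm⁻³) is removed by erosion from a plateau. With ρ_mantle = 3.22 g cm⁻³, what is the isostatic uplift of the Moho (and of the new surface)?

2.02 km

Unloading: uplift u = e ρ_c/ρ_m = 2.35 km × 2.77/3.22 = 2.02 km.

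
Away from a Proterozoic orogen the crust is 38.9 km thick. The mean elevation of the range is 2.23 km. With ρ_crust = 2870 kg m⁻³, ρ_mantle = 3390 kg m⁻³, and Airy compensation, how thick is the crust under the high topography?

Root depth r = h ρ_c / (ρ_m − ρ_c) = 2.23 km × 2870 / 520 = 12.31 km.
Total thickness = T + h + r = 38.9 km + 2.23 km + 12.31 km = 53.4 km.

53.4 km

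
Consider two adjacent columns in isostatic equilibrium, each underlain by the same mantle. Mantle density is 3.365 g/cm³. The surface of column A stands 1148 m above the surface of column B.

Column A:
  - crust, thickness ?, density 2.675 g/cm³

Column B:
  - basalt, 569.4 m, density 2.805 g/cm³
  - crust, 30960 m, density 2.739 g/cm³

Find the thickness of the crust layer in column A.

Take the compensation level at the base of the deeper column (depth z_c below the surface of column A) and equate Σ ρ_i t_i down to z_c; mantle fills any gap and the z_c terms cancel.
Column A: x×2.675 + (z_c − 0 − x)×3.365
Column B: 1148×0 + 569.4×2.805 + 30960×2.739 + (z_c − 1148 − 31529.4)×3.365
The z_c×3.365 term appears on both sides and cancels. Collect the known terms of each column as K = Σ(ρt)_known − 3.365 × (depth of known layers): K_A = 0 − 3.365×0 = 0; K_B = 86396.607 − 3.365×(1148 + 31529.4) = −23562.844.
Balance: K_A − x×(3.365 − 2.675) = K_B, so x = (K_A − K_B)/(3.365 − 2.675) = 23562.8/0.69 = 34100 m.

34100 m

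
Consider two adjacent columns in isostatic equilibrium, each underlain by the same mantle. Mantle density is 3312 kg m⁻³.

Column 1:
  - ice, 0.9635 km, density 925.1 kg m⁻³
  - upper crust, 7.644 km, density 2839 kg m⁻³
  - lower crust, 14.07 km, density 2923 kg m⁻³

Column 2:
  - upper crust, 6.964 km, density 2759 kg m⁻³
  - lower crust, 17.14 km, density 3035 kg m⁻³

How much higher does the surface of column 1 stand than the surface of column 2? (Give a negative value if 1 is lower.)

For any compensation level in the mantle, the mantle terms cancel and isostasy reduces to e = (Σt_1 − Σt_2) − (Σ(ρt)_1 − Σ(ρt)_2) / ρ_m.
Σt_1 = 22.6775 km; Σt_2 = 24.104 km; Σ(ρt)_1 = 63719.2599; Σ(ρt)_2 = 71233.576 (in km·kg m⁻³).
e = (22.6775 − 24.104) − (63719.2599 − 71233.576) / 3312 = 0.842 km.

0.842 km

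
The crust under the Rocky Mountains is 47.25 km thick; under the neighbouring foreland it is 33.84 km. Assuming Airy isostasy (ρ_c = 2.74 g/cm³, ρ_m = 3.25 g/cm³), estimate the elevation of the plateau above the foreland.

Excess crust Δ = 47.25 km − 33.84 km = 13.41 km, split between elevation h and root r with h + r = Δ.
Airy balance ρ_c h = (ρ_m − ρ_c) r gives r = h ρ_c/(ρ_m − ρ_c), so h (1 + ρ_c/(ρ_m − ρ_c)) = Δ, i.e. h = Δ (ρ_m − ρ_c)/ρ_m.
h = 13.41 km × 0.51/3.25 = 2.1 km.

2.1 km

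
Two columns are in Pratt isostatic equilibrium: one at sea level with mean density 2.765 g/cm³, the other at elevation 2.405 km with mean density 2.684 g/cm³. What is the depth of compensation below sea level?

79.7 km

ρ_ref D = ρ (D + h) → D (ρ_ref − ρ) = ρ h.
D = ρ h/(ρ_ref − ρ) = 2.684 × 2.405 km/(2.765 − 2.684) = 79.7 km.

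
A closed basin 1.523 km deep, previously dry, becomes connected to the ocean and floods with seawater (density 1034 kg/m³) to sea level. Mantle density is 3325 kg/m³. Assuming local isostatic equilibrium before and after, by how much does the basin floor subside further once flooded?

0.687 km

After flooding the water column is d + s deep. Its weight must equal the weight of mantle displaced by the extra subsidence s: (d + s) ρ_w = s ρ_m.
s = d ρ_w / (ρ_m − ρ_w) = 1.523 km × 1034/(3325 − 1034) = 0.687 km.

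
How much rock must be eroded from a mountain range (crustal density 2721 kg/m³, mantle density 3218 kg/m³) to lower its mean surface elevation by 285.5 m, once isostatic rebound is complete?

Net drop Δ = e − u = e − e ρ_c/ρ_m = e (ρ_m − ρ_c)/ρ_m.
e = Δ ρ_m/(ρ_m − ρ_c) = 285.5 m × 3218/497 = 1850 m.

1850 m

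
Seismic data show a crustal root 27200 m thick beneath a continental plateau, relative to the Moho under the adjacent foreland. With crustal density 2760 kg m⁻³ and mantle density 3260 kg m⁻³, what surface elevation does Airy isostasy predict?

Isostatic balance requires: ρ_c h = (ρ_m − ρ_c) r.
h = r (ρ_m − ρ_c) / ρ_c = 27200 m × (3260 − 2760) / 2760 = 4930 m.

4930 m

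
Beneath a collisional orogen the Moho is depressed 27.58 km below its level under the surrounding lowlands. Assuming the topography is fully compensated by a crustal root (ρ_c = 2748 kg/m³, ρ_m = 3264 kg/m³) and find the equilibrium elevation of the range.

In Airy isostatic equilibrium: ρ_c h = (ρ_m − ρ_c) r.
h = r (ρ_m − ρ_c) / ρ_c = 27.58 km × (3264 − 2748) / 2748 = 5.18 km.

5.18 km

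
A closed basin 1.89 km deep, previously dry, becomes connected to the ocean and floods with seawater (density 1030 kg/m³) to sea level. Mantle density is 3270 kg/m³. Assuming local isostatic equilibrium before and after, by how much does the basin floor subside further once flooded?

0.869 km

After flooding the water column is d + s deep. Its weight must equal the weight of mantle displaced by the extra subsidence s: (d + s) ρ_w = s ρ_m.
s = d ρ_w / (ρ_m − ρ_w) = 1.89 km × 1030/(3270 − 1030) = 0.869 km.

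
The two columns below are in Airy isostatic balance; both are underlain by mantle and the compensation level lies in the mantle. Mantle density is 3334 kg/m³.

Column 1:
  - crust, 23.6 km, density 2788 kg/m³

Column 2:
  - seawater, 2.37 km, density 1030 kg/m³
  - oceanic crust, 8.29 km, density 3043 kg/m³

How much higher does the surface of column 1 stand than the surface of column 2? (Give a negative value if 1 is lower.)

1.5 km

For any compensation level in the mantle, the mantle terms cancel and isostasy reduces to e = (Σt_1 − Σt_2) − (Σ(ρt)_1 − Σ(ρt)_2) / ρ_m.
Σt_1 = 23.6 km; Σt_2 = 10.66 km; Σ(ρt)_1 = 65796.8; Σ(ρt)_2 = 27667.57 (in km·kg/m³).
e = (23.6 − 10.66) − (65796.8 − 27667.57) / 3334 = 1.5 km.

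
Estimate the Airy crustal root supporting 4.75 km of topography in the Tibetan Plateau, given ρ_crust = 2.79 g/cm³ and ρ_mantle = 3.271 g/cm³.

27.6 km

In Airy isostatic equilibrium: the weight of the topography is balanced by the buoyancy of the root, ρ_c h = (ρ_m − ρ_c) r.
r = h · ρ_c / (ρ_m − ρ_c) = 4.75 km × 2.79 / (3.271 − 2.79) = 27.6 km.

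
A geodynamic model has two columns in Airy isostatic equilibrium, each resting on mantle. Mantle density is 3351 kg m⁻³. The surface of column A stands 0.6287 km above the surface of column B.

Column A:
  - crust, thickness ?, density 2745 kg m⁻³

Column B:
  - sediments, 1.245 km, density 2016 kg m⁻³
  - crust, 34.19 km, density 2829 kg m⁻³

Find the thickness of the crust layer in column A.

Take the compensation level at the base of the deeper column (depth z_c below the surface of column A) and equate Σ ρ_i t_i down to z_c; mantle fills any gap and the z_c terms cancel.
Column A: x×2745 + (z_c − 0 − x)×3351
Column B: 0.6287×0 + 1.245×2016 + 34.19×2829 + (z_c − 0.6287 − 35.435)×3351
The z_c×3351 term appears on both sides and cancels. Collect the known terms of each column as K = Σ(ρt)_known − 3351 × (depth of known layers): K_A = 0 − 3351×0 = 0; K_B = 99233.43 − 3351×(0.6287 + 35.435) = −21616.0287.
Balance: K_A − x×(3351 − 2745) = K_B, so x = (K_A − K_B)/(3351 − 2745) = 21616/606 = 35.7 km.

35.7 km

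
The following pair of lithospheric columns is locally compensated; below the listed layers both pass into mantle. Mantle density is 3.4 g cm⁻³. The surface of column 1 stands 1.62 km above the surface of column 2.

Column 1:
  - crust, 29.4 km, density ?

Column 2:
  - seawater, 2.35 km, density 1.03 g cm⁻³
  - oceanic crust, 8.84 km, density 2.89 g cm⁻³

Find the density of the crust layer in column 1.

2.87 g cm⁻³

Take the compensation level at the base of the deeper column (depth z_c below the surface of column 1) and equate Σ ρ_i t_i down to z_c; mantle fills any gap and the z_c terms cancel.
Column 1: 29.4×ρ + (z_c − 29.4)×3.4
Column 2: 1.62×0 + 2.35×1.03 + 8.84×2.89 + (z_c − 1.62 − 11.19)×3.4
The z_c×3.4 term appears on both sides and cancels. Collect the known terms of each column as K = Σ(ρt)_known − 3.4 × (depth of known layers): K_1 = 0 − 3.4×29.4 = −99.96; K_2 = 27.9681 − 3.4×(1.62 + 11.19) = −15.5859.
Balance: K_1 + 29.4×ρ = K_2, so ρ = (K_2 − K_1)/29.4 = 84.3741/29.4 = 2.87 g cm⁻³.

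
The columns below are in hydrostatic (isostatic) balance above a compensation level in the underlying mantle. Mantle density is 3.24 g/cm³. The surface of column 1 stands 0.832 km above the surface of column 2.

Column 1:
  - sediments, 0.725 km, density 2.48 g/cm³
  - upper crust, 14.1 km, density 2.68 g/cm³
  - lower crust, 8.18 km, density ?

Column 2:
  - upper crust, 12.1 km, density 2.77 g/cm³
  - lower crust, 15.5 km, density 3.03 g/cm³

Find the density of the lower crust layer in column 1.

2.85 g/cm³

Take the compensation level at the base of the deeper column (depth z_c below the surface of column 1) and equate Σ ρ_i t_i down to z_c; mantle fills any gap and the z_c terms cancel.
Column 1: 0.725×2.48 + 14.1×2.68 + 8.18×ρ + (z_c − 23.005)×3.24
Column 2: 0.832×0 + 12.1×2.77 + 15.5×3.03 + (z_c − 0.832 − 27.6)×3.24
The z_c×3.24 term appears on both sides and cancels. Collect the known terms of each column as K = Σ(ρt)_known − 3.24 × (depth of known layers): K_1 = 39.586 − 3.24×23.005 = −34.9502; K_2 = 80.482 − 3.24×(0.832 + 27.6) = −11.63768.
Balance: K_1 + 8.18×ρ = K_2, so ρ = (K_2 − K_1)/8.18 = 23.3125/8.18 = 2.85 g/cm³.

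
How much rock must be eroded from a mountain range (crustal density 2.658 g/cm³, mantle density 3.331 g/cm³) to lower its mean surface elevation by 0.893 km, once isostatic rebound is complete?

Net drop Δ = e − u = e − e ρ_c/ρ_m = e (ρ_m − ρ_c)/ρ_m.
e = Δ ρ_m/(ρ_m − ρ_c) = 0.893 km × 3.331/0.673 = 4.42 km.

4.42 km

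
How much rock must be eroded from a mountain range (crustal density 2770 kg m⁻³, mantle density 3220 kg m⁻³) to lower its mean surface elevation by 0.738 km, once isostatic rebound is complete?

5.28 km

Net drop Δ = e − u = e − e ρ_c/ρ_m = e (ρ_m − ρ_c)/ρ_m.
e = Δ ρ_m/(ρ_m − ρ_c) = 0.738 km × 3220/450 = 5.28 km.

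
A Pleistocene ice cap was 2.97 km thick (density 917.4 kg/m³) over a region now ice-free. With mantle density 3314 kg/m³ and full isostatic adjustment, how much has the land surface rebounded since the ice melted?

Removing the load lets mantle flow back in; uplift u satisfies ρ_ice t = ρ_m u.
u = t ρ_ice/ρ_m = 2.97 km × 917.4/3314 = 0.822 km.

0.822 km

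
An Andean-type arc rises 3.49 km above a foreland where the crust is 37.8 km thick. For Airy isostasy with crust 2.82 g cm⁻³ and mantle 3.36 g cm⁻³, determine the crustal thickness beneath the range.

59.5 km

Root depth r = h ρ_c / (ρ_m − ρ_c) = 3.49 km × 2.82 / 0.54 = 18.23 km.
Total thickness = T + h + r = 37.8 km + 3.49 km + 18.23 km = 59.5 km.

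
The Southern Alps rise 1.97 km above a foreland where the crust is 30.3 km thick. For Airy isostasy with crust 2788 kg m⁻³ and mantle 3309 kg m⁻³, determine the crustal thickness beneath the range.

42.8 km

Root depth r = h ρ_c / (ρ_m − ρ_c) = 1.97 km × 2788 / 521 = 10.54 km.
Total thickness = T + h + r = 30.3 km + 1.97 km + 10.54 km = 42.8 km.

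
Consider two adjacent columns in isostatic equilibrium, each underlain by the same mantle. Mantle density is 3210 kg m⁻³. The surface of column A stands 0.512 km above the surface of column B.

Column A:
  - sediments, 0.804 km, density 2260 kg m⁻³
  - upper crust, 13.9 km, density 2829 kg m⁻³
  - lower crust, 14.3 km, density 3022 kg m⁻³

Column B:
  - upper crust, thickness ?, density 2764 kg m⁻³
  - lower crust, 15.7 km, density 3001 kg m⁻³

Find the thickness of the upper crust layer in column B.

Take the compensation level at the base of the deeper column (depth z_c below the surface of column A) and equate Σ ρ_i t_i down to z_c; mantle fills any gap and the z_c terms cancel.
Column A: 0.804×2260 + 13.9×2829 + 14.3×3022 + (z_c − 29.004)×3210
Column B: 0.512×0 + x×2764 + 15.7×3001 + (z_c − 0.512 − 15.7 − x)×3210
The z_c×3210 term appears on both sides and cancels. Collect the known terms of each column as K = Σ(ρt)_known − 3210 × (depth of known layers): K_A = 84354.74 − 3210×29.004 = −8748.1; K_B = 47115.7 − 3210×(0.512 + 15.7) = −4924.82.
Balance: K_A = K_B − x×(3210 − 2764), so x = (K_B − K_A)/(3210 − 2764) = 3823.28/446 = 8.57 km.

8.57 km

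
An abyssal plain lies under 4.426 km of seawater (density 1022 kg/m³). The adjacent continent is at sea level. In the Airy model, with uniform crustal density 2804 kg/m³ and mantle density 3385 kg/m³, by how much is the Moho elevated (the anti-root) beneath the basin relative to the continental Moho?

By Archimedes' principle applied to the lithosphere: replacing crust with seawater at the top is compensated by replacing crust with mantle at the base: d (ρ_c − ρ_w) = a (ρ_m − ρ_c).
a = d (ρ_c − ρ_w)/(ρ_m − ρ_c) = 4.426 km × 1782/581 = 13.6 km.

13.6 km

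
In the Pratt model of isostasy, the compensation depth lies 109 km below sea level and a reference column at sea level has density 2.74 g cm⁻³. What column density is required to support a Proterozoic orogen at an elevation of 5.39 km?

Pratt balance: ρ_ref D = ρ (D + h).
ρ = ρ_ref D/(D + h) = 2.74 × 109 km/(109 km + 5.39 km) = 2.61 g cm⁻³.

2.61 g cm⁻³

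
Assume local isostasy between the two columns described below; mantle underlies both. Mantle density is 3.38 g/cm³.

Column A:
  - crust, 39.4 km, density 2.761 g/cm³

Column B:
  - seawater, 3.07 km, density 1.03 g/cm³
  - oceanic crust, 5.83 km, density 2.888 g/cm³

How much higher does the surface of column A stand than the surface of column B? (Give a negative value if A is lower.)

For any compensation level in the mantle, the mantle terms cancel and isostasy reduces to e = (Σt_A − Σt_B) − (Σ(ρt)_A − Σ(ρt)_B) / ρ_m.
Σt_A = 39.4 km; Σt_B = 8.9 km; Σ(ρt)_A = 108.7834; Σ(ρt)_B = 19.99914 (in km·g/cm³).
e = (39.4 − 8.9) − (108.7834 − 19.99914) / 3.38 = 4.23 km.

4.23 km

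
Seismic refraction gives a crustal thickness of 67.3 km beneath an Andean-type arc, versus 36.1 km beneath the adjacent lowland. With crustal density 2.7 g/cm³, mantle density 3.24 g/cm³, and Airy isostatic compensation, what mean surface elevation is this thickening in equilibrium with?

Excess crust Δ = 67.3 km − 36.1 km = 31.2 km, split between elevation h and root r with h + r = Δ.
Airy balance ρ_c h = (ρ_m − ρ_c) r gives r = h ρ_c/(ρ_m − ρ_c), so h (1 + ρ_c/(ρ_m − ρ_c)) = Δ, i.e. h = Δ (ρ_m − ρ_c)/ρ_m.
h = 31.2 km × 0.54/3.24 = 5.2 km.

5.2 km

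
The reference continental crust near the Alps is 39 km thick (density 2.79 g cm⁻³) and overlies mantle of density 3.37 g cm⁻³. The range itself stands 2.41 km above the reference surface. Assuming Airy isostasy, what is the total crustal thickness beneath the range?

53 km

Root depth r = h ρ_c / (ρ_m − ρ_c) = 2.41 km × 2.79 / 0.58 = 11.59 km.
Total thickness = T + h + r = 39 km + 2.41 km + 11.59 km = 53 km.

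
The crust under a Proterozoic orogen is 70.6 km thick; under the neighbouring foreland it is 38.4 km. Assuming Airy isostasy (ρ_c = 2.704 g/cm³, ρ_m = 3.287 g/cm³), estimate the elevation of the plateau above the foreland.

5.71 km

Excess crust Δ = 70.6 km − 38.4 km = 32.2 km, split between elevation h and root r with h + r = Δ.
Airy balance ρ_c h = (ρ_m − ρ_c) r gives r = h ρ_c/(ρ_m − ρ_c), so h (1 + ρ_c/(ρ_m − ρ_c)) = Δ, i.e. h = Δ (ρ_m − ρ_c)/ρ_m.
h = 32.2 km × 0.583/3.287 = 5.71 km.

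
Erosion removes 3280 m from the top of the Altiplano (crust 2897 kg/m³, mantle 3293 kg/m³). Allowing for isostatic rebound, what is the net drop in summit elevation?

394 m

Rebound u = e ρ_c/ρ_m = 3280 m × 2897/3293 = 2886 m.
Net surface drop = e − u = 3280 m − 2886 m = e (ρ_m − ρ_c)/ρ_m = 394 m.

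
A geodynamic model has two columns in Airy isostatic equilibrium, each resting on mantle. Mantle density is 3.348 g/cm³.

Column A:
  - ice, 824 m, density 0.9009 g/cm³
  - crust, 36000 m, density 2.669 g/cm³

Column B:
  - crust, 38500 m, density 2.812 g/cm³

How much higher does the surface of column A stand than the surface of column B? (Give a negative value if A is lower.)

1740 m

For any compensation level in the mantle, the mantle terms cancel and isostasy reduces to e = (Σt_A − Σt_B) − (Σ(ρt)_A − Σ(ρt)_B) / ρ_m.
Σt_A = 36824 m; Σt_B = 38500 m; Σ(ρt)_A = 96826.3416; Σ(ρt)_B = 108262 (in m·g/cm³).
e = (36824 − 38500) − (96826.3416 − 108262) / 3.348 = 1740 m.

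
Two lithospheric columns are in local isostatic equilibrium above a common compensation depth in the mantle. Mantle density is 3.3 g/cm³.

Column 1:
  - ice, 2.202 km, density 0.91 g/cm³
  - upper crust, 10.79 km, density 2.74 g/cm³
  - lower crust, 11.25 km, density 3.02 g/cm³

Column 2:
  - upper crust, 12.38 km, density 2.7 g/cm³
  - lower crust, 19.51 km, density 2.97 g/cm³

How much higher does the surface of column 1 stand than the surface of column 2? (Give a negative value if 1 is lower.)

0.178 km

For any compensation level in the mantle, the mantle terms cancel and isostasy reduces to e = (Σt_1 − Σt_2) − (Σ(ρt)_1 − Σ(ρt)_2) / ρ_m.
Σt_1 = 24.242 km; Σt_2 = 31.89 km; Σ(ρt)_1 = 65.54342; Σ(ρt)_2 = 91.3707 (in km·g/cm³).
e = (24.242 − 31.89) − (65.54342 − 91.3707) / 3.3 = 0.178 km.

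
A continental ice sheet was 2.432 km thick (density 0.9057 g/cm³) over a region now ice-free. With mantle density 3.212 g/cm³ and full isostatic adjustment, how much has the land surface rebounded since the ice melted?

0.686 km

Removing the load lets mantle flow back in; uplift u satisfies ρ_ice t = ρ_m u.
u = t ρ_ice/ρ_m = 2.432 km × 0.9057/3.212 = 0.686 km.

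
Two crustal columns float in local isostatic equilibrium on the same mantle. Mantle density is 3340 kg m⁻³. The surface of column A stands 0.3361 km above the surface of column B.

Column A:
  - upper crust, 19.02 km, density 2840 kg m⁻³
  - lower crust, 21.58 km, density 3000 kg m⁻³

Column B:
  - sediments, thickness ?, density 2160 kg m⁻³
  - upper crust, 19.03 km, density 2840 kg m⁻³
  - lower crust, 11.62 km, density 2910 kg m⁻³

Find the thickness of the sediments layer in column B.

Take the compensation level at the base of the deeper column (depth z_c below the surface of column A) and equate Σ ρ_i t_i down to z_c; mantle fills any gap and the z_c terms cancel.
Column A: 19.02×2840 + 21.58×3000 + (z_c − 40.6)×3340
Column B: 0.3361×0 + x×2160 + 19.03×2840 + 11.62×2910 + (z_c − 0.3361 − 30.65 − x)×3340
The z_c×3340 term appears on both sides and cancels. Collect the known terms of each column as K = Σ(ρt)_known − 3340 × (depth of known layers): K_A = 118756.8 − 3340×40.6 = −16847.2; K_B = 87859.4 − 3340×(0.3361 + 30.65) = −15634.174.
Balance: K_A = K_B − x×(3340 − 2160), so x = (K_B − K_A)/(3340 − 2160) = 1213.03/1180 = 1.03 km.

1.03 km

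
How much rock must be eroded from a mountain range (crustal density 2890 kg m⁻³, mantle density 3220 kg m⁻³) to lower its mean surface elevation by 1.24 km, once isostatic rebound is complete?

12.1 km

Net drop Δ = e − u = e − e ρ_c/ρ_m = e (ρ_m − ρ_c)/ρ_m.
e = Δ ρ_m/(ρ_m − ρ_c) = 1.24 km × 3220/330 = 12.1 km.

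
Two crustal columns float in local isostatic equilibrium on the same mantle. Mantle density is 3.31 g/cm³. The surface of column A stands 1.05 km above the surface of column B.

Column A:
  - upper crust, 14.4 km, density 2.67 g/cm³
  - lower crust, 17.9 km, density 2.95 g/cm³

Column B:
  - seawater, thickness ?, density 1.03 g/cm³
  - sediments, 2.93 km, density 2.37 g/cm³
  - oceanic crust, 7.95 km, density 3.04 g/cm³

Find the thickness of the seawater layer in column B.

Take the compensation level at the base of the deeper column (depth z_c below the surface of column A) and equate Σ ρ_i t_i down to z_c; mantle fills any gap and the z_c terms cancel.
Column A: 14.4×2.67 + 17.9×2.95 + (z_c − 32.3)×3.31
Column B: 1.05×0 + x×1.03 + 2.93×2.37 + 7.95×3.04 + (z_c − 1.05 − 10.88 − x)×3.31
The z_c×3.31 term appears on both sides and cancels. Collect the known terms of each column as K = Σ(ρt)_known − 3.31 × (depth of known layers): K_A = 91.253 − 3.31×32.3 = −15.66; K_B = 31.1121 − 3.31×(1.05 + 10.88) = −8.3762.
Balance: K_A = K_B − x×(3.31 − 1.03), so x = (K_B − K_A)/(3.31 − 1.03) = 7.2838/2.28 = 3.19 km.

3.19 km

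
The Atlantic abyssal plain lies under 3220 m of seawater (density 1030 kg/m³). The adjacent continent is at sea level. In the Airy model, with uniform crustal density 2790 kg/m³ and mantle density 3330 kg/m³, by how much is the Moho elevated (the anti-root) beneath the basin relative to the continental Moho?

In Airy isostatic equilibrium: replacing crust with seawater at the top is compensated by replacing crust with mantle at the base: d (ρ_c − ρ_w) = a (ρ_m − ρ_c).
a = d (ρ_c − ρ_w)/(ρ_m − ρ_c) = 3220 m × 1760/540 = 10500 m.

10500 m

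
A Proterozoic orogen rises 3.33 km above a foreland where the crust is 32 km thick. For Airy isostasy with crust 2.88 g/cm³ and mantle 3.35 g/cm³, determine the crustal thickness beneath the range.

Root depth r = h ρ_c / (ρ_m − ρ_c) = 3.33 km × 2.88 / 0.47 = 20.41 km.
Total thickness = T + h + r = 32 km + 3.33 km + 20.41 km = 55.7 km.

55.7 km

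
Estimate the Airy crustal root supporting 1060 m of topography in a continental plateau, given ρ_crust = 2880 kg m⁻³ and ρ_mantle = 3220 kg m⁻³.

8980 m

Equating mass per unit area of the two columns: the weight of the topography is balanced by the buoyancy of the root, ρ_c h = (ρ_m − ρ_c) r.
r = h · ρ_c / (ρ_m − ρ_c) = 1060 m × 2880 / (3220 − 2880) = 8980 m.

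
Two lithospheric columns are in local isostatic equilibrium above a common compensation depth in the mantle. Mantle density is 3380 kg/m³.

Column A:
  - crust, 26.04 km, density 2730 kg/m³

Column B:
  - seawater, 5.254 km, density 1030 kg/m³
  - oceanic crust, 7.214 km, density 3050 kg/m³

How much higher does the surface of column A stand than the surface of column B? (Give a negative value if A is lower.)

0.65 km

For any compensation level in the mantle, the mantle terms cancel and isostasy reduces to e = (Σt_A − Σt_B) − (Σ(ρt)_A − Σ(ρt)_B) / ρ_m.
Σt_A = 26.04 km; Σt_B = 12.468 km; Σ(ρt)_A = 71089.2; Σ(ρt)_B = 27414.32 (in km·kg/m³).
e = (26.04 − 12.468) − (71089.2 − 27414.32) / 3380 = 0.65 km.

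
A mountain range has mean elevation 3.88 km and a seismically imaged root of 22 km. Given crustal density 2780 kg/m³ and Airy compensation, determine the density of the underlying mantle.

3270 kg/m³

Airy balance: ρ_c h = (ρ_m − ρ_c) r → ρ_m = ρ_c (1 + h/r).
ρ_m = 2780 × (1 + 3.88 km/22 km) = 3270 kg/m³.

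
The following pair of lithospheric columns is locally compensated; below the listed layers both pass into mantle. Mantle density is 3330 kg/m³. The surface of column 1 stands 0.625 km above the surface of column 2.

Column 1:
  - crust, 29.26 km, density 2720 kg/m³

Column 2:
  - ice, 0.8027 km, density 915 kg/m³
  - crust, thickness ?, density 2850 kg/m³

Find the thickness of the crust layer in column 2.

Take the compensation level at the base of the deeper column (depth z_c below the surface of column 1) and equate Σ ρ_i t_i down to z_c; mantle fills any gap and the z_c terms cancel.
Column 1: 29.26×2720 + (z_c − 29.26)×3330
Column 2: 0.625×0 + 0.8027×915 + x×2850 + (z_c − 0.625 − 0.8027 − x)×3330
The z_c×3330 term appears on both sides and cancels. Collect the known terms of each column as K = Σ(ρt)_known − 3330 × (depth of known layers): K_1 = 79587.2 − 3330×29.26 = −17848.6; K_2 = 734.4705 − 3330×(0.625 + 0.8027) = −4019.7705.
Balance: K_1 = K_2 − x×(3330 − 2850), so x = (K_2 − K_1)/(3330 − 2850) = 13828.8/480 = 28.8 km.

28.8 km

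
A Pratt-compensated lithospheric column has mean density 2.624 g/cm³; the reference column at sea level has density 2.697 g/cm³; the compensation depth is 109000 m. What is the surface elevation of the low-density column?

3030 m

ρ_ref D = ρ (D + h) → h = D (ρ_ref − ρ)/ρ.
h = 109000 m × (2.697 − 2.624)/2.624 = 3030 m.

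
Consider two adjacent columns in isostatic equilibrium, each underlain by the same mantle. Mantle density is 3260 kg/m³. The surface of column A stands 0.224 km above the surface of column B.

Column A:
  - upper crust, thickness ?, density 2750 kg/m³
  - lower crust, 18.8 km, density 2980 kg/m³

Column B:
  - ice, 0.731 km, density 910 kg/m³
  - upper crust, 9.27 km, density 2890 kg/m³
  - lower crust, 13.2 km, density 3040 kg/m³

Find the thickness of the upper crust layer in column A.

6.9 km

Take the compensation level at the base of the deeper column (depth z_c below the surface of column A) and equate Σ ρ_i t_i down to z_c; mantle fills any gap and the z_c terms cancel.
Column A: x×2750 + 18.8×2980 + (z_c − 18.8 − x)×3260
Column B: 0.224×0 + 0.731×910 + 9.27×2890 + 13.2×3040 + (z_c − 0.224 − 23.201)×3260
The z_c×3260 term appears on both sides and cancels. Collect the known terms of each column as K = Σ(ρt)_known − 3260 × (depth of known layers): K_A = 56024 − 3260×18.8 = −5264; K_B = 67583.51 − 3260×(0.224 + 23.201) = −8781.99.
Balance: K_A − x×(3260 − 2750) = K_B, so x = (K_A − K_B)/(3260 − 2750) = 3517.99/510 = 6.9 km.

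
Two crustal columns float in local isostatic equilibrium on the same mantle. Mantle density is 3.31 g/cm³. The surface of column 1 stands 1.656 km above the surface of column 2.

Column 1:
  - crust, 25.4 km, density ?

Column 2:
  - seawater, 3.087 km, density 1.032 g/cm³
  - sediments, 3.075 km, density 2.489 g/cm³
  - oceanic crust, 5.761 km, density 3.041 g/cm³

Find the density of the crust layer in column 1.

2.66 g/cm³

Take the compensation level at the base of the deeper column (depth z_c below the surface of column 1) and equate Σ ρ_i t_i down to z_c; mantle fills any gap and the z_c terms cancel.
Column 1: 25.4×ρ + (z_c − 25.4)×3.31
Column 2: 1.656×0 + 3.087×1.032 + 3.075×2.489 + 5.761×3.041 + (z_c − 1.656 − 11.923)×3.31
The z_c×3.31 term appears on both sides and cancels. Collect the known terms of each column as K = Σ(ρt)_known − 3.31 × (depth of known layers): K_1 = 0 − 3.31×25.4 = −84.074; K_2 = 28.35866 − 3.31×(1.656 + 11.923) = −16.58783.
Balance: K_1 + 25.4×ρ = K_2, so ρ = (K_2 − K_1)/25.4 = 67.4862/25.4 = 2.66 g/cm³.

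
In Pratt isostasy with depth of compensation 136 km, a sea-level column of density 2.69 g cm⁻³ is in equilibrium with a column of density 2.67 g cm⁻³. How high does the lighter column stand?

1.02 km

ρ_ref D = ρ (D + h) → h = D (ρ_ref − ρ)/ρ.
h = 136 km × (2.69 − 2.67)/2.67 = 1.02 km.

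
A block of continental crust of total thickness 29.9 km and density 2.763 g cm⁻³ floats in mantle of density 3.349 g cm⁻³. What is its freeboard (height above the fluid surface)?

Floating equilibrium: submerged depth d = t ρ_obj/ρ_fluid = 29.9 km × 2.763/3.349 = 24.67 km.
Freeboard = t − d = 29.9 km − 24.67 km = 5.23 km.

5.23 km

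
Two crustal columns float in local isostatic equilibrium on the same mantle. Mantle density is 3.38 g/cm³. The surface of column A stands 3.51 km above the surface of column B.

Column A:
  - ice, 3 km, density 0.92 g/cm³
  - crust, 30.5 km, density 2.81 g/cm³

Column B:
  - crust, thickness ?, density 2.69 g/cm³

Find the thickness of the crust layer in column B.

Take the compensation level at the base of the deeper column (depth z_c below the surface of column A) and equate Σ ρ_i t_i down to z_c; mantle fills any gap and the z_c terms cancel.
Column A: 3×0.92 + 30.5×2.81 + (z_c − 33.5)×3.38
Column B: 3.51×0 + x×2.69 + (z_c − 3.51 − 0 − x)×3.38
The z_c×3.38 term appears on both sides and cancels. Collect the known terms of each column as K = Σ(ρt)_known − 3.38 × (depth of known layers): K_A = 88.465 − 3.38×33.5 = −24.765; K_B = 0 − 3.38×(3.51 + 0) = −11.8638.
Balance: K_A = K_B − x×(3.38 − 2.69), so x = (K_B − K_A)/(3.38 − 2.69) = 12.9012/0.69 = 18.7 km.

18.7 km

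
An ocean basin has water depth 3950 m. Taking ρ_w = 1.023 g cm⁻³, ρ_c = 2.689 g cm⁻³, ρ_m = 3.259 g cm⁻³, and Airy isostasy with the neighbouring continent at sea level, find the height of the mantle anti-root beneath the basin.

11500 m

In Airy isostatic equilibrium: replacing crust with seawater at the top is compensated by replacing crust with mantle at the base: d (ρ_c − ρ_w) = a (ρ_m − ρ_c).
a = d (ρ_c − ρ_w)/(ρ_m − ρ_c) = 3950 m × 1.666/0.57 = 11500 m.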